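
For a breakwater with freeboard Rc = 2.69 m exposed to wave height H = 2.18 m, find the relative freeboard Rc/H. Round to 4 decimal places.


Relative freeboard = Rc / H
= 2.69 / 2.18
= 1.2339

1.2339


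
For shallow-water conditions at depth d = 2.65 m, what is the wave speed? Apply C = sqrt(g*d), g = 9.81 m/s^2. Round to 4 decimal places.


Using the shallow-water approximation:
C = sqrt(g * d) = sqrt(9.81 * 2.65)
C = sqrt(25.9965)
C = 5.0987 m/s

5.0987


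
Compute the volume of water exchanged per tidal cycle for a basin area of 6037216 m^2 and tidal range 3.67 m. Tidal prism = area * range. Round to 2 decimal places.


Tidal prism = Area * Tidal range
P = 6037216 * 3.67
P = 22156582.72 m^3

22156582.72


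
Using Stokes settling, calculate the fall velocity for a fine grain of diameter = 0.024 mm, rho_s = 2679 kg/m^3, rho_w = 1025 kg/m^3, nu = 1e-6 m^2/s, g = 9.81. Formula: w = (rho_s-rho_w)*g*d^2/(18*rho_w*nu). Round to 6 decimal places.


w = (rho_s - rho_w) * g * d^2 / (18 * rho_w * nu)
d = 0.024 mm = 0.000024 m
rho_s - rho_w = 2679 - 1025 = 1654
Numerator = 1654 * 9.81 * (0.000024)^2 = 0.000009346026
Denominator = 18 * 1025 * 1e-6 = 0.018450
w = 0.000507 m/s

0.000507


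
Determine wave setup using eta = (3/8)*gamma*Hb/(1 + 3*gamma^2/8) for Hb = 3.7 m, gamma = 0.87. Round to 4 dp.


eta = (3/8) * gamma * Hb / (1 + 3*gamma^2/8)
Numerator = (3/8) * 0.87 * 3.7 = 1.207125
Denominator = 1 + 3*0.87^2/8 = 1 + 0.283838 = 1.283838
eta = 1.207125 / 1.283838
eta = 0.9402 m

0.9402


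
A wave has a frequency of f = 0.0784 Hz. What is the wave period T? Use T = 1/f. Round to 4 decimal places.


T = 1 / f
T = 1 / 0.0784
T = 12.7551 s

12.7551


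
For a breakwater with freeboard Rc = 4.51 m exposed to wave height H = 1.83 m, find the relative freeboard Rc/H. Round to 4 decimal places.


Relative freeboard = Rc / H
= 4.51 / 1.83
= 2.4645

2.4645


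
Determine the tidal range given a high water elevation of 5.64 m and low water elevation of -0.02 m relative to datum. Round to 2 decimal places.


Tidal range = High water - Low water
Tidal range = 5.64 - (-0.02)
Tidal range = 5.66 m

5.66


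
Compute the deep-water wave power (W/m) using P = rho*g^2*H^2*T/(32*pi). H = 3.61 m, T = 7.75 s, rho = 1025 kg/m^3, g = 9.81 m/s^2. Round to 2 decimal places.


P = rho * g^2 * H^2 * T / (32 * pi)
P = 1025 * 9.81^2 * 3.61^2 * 7.75 / (32 * pi)
P = 1025 * 96.2361 * 13.0321 * 7.75 / 100.53096
P = 99101.02 W/m

99101.02


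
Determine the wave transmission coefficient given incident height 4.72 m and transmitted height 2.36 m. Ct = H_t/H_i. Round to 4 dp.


Ct = H_t / H_i
Ct = 2.36 / 4.72
Ct = 0.5000

0.5000


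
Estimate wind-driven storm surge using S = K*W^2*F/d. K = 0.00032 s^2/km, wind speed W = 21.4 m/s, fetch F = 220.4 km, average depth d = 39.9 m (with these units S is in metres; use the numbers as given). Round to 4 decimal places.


S = K * W^2 * F / d
W^2 = 21.4^2 = 457.96
S = 0.00032 * 457.96 * 220.4 / 39.9
Numerator = 0.00032 * 457.96 * 220.4 = 32.299003
S = 32.299003 / 39.9 = 0.8095 m

0.8095


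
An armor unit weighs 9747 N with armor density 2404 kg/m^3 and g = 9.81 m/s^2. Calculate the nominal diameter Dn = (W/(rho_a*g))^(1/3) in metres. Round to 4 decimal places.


V = W / (rho_a * g)
V = 9747 / (2404 * 9.81)
V = 9747 / 23583.24
V = 0.413302 m^3
Dn = V^(1/3) = 0.413302^(1/3)
Dn = 0.7449 m

0.7449


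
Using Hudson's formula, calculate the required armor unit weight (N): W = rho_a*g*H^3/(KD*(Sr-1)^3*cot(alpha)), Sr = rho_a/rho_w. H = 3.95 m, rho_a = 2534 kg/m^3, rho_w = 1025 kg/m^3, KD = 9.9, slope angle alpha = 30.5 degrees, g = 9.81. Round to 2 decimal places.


Sr = rho_a / rho_w = 2534 / 1025 = 2.472195
(Sr - 1) = 1.472195
(Sr - 1)^3 = 3.190775
cot(30.5) = 1 / tan(30.5) = 1 / 0.589045 = 1.697663
Numerator = 2534 * 9.81 * 3.95^3 = 1532028.7129
Denominator = 9.9 * 3.190775 * 1.697663 = 53.626917
W = 1532028.7129 / 53.626917
W = 28568.28 N

28568.28


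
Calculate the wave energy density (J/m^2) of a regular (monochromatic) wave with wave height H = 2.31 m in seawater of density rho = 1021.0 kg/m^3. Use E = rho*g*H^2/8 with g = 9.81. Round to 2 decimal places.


E = (1/8) * rho * g * H^2
E = (1/8) * 1021.0 * 9.81 * 2.31^2
E = 0.125 * 1021.0 * 9.81 * 5.3361
E = 6680.80 J/m^2

6680.80


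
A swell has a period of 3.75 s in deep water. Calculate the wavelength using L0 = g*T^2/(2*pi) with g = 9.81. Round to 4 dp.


L0 = g * T^2 / (2 * pi)
L0 = 9.81 * 3.75^2 / (2 * pi)
L0 = 9.81 * 14.0625 / 6.28319
L0 = 137.9531 / 6.28319
L0 = 21.9559 m

21.9559


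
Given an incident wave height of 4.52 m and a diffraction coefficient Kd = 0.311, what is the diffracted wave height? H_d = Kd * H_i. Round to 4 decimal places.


H_d = Kd * H_i
H_d = 0.311 * 4.52
H_d = 1.4057 m

1.4057


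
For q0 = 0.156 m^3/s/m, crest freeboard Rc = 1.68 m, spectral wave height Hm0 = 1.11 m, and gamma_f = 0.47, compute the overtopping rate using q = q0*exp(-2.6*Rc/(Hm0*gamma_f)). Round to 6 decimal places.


q = q0 * exp(-2.6 * Rc / (Hm0 * gamma_f))
Exponent = -2.6 * 1.68 / (1.11 * 0.47)
= -2.6 * 1.68 / 0.5217
= -8.372628
exp(-8.372628) = 0.000231
q = 0.156 * 0.000231
q = 0.000036 m^3/s/m

0.000036


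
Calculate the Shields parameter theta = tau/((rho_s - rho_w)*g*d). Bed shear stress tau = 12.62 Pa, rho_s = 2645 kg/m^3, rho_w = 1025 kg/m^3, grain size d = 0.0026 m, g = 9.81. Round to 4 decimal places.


theta = tau / ((rho_s - rho_w) * g * d)
rho_s - rho_w = 2645 - 1025 = 1620
Denominator = 1620 * 9.81 * 0.0026 = 41.319720
theta = 12.62 / 41.319720
theta = 0.3054

0.3054


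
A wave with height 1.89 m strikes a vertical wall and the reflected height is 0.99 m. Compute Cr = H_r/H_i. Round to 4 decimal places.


Cr = H_r / H_i
Cr = 0.99 / 1.89
Cr = 0.5238

0.5238


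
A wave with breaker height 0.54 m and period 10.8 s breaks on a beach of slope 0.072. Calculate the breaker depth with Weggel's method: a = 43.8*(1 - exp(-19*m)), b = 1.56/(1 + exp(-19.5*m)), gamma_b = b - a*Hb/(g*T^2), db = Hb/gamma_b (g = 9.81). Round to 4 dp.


a = 43.8 * (1 - exp(-19 * m))
exp(-19 * 0.072) = exp(-1.3680) = 0.254616
a = 43.8 * (1 - 0.254616) = 32.647833
b = 1.56 / (1 + exp(-19.5 * m))
exp(-19.5 * 0.072) = exp(-1.4040) = 0.245613
b = 1.56 / (1 + 0.245613) = 1.252396
Hb / (g * T^2) = 0.54 / (9.81 * 10.8^2) = 0.54 / 1144.2384 = 0.00047193
gamma_b = b - a * Hb/(g*T^2) = 1.252396 - 32.647833 * 0.00047193 = 1.236988
db = Hb / gamma_b = 0.54 / 1.236988
db = 0.4365 m

0.4365


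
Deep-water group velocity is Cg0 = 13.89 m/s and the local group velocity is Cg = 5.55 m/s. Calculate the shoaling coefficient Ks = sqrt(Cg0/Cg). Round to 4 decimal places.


Ks = sqrt(Cg0 / Cg)
Ks = sqrt(13.89 / 5.55)
Ks = sqrt(2.5027)
Ks = 1.5820

1.5820


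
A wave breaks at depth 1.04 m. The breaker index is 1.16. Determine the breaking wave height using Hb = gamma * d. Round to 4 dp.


Hb = gamma * d
Hb = 1.16 * 1.04
Hb = 1.2064 m

1.2064


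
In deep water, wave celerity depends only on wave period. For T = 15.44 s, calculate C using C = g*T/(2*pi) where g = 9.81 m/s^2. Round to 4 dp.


We use the deep-water celerity formula:
C = g * T / (2 * pi)
C = 9.81 * 15.44 / (2 * 3.14159...)
C = 151.466400 / 6.283185
C = 24.1066 m/s

24.1066


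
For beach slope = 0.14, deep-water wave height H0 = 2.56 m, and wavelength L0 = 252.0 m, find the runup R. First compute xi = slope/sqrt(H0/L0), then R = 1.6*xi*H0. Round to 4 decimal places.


xi = slope / sqrt(H0/L0)
H0/L0 = 2.56/252.0 = 0.010159
sqrt(0.010159) = 0.100791
xi = 0.14 / 0.100791 = 1.389019
R = 1.6 * xi * H0 = 1.6 * 1.389019 * 2.56
R = 5.6894 m

5.6894


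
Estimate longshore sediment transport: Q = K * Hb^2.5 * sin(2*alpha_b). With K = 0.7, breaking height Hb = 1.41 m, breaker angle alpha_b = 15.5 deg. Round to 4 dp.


Q = K * Hb^2.5 * sin(2 * alpha_b)
Hb^2.5 = 1.41^2.5 = 2.360738
sin(2 * 15.5) = sin(31.0) = 0.515038
Q = 0.7 * 2.360738 * 0.515038
Q = 0.8511 m^3/s

0.8511


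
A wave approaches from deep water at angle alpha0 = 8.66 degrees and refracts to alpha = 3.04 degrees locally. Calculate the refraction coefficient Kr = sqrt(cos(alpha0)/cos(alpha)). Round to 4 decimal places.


Kr = sqrt(cos(alpha0) / cos(alpha))
cos(8.66) = 0.988599
cos(3.04) = 0.998593
Kr = sqrt(0.988599 / 0.998593)
Kr = sqrt(0.989992)
Kr = 0.9950

0.9950


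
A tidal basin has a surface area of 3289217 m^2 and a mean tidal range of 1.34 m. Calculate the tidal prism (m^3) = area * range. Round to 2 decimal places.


Tidal prism = Area * Tidal range
P = 3289217 * 1.34
P = 4407550.78 m^3

4407550.78


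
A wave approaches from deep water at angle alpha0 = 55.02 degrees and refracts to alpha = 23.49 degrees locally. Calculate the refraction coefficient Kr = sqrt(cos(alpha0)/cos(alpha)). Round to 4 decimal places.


Kr = sqrt(cos(alpha0) / cos(alpha))
cos(55.02) = 0.573290
cos(23.49) = 0.917130
Kr = sqrt(0.573290 / 0.917130)
Kr = sqrt(0.625092)
Kr = 0.7906

0.7906


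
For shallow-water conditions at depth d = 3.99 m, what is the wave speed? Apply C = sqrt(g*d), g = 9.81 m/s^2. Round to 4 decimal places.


Using the shallow-water approximation:
C = sqrt(g * d) = sqrt(9.81 * 3.99)
C = sqrt(39.1419)
C = 6.2563 m/s

6.2563


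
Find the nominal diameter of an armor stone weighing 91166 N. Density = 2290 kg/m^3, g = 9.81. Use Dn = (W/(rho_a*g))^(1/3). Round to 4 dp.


V = W / (rho_a * g)
V = 91166 / (2290 * 9.81)
V = 91166 / 22464.90
V = 4.058153 m^3
Dn = V^(1/3) = 4.058153^(1/3)
Dn = 1.5951 m

1.5951


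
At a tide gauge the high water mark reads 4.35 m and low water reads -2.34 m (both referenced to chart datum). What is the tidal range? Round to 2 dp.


Tidal range = High water - Low water
Tidal range = 4.35 - (-2.34)
Tidal range = 6.69 m

6.69


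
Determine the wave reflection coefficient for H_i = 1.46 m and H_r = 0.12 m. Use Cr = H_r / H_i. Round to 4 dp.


Cr = H_r / H_i
Cr = 0.12 / 1.46
Cr = 0.0822

0.0822


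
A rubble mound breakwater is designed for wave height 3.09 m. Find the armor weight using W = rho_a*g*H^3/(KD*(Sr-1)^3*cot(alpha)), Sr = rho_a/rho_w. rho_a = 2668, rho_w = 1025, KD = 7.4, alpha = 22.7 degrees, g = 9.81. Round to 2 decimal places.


Sr = rho_a / rho_w = 2668 / 1025 = 2.602927
(Sr - 1) = 1.602927
(Sr - 1)^3 = 4.118519
cot(22.7) = 1 / tan(22.7) = 1 / 0.418309 = 2.390577
Numerator = 2668 * 9.81 * 3.09^3 = 772200.8421
Denominator = 7.4 * 4.118519 * 2.390577 = 72.857714
W = 772200.8421 / 72.857714
W = 10598.75 N

10598.75


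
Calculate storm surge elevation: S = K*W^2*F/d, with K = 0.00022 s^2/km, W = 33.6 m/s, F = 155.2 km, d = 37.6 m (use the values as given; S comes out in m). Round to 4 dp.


S = K * W^2 * F / d
W^2 = 33.6^2 = 1128.96
S = 0.00022 * 1128.96 * 155.2 / 37.6
Numerator = 0.00022 * 1128.96 * 155.2 = 38.547210
S = 38.547210 / 37.6 = 1.0252 m

1.0252


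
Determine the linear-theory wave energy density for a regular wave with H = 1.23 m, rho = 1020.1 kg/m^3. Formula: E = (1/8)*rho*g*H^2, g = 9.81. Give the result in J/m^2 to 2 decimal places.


E = (1/8) * rho * g * H^2
E = (1/8) * 1020.1 * 9.81 * 1.23^2
E = 0.125 * 1020.1 * 9.81 * 1.5129
E = 1892.48 J/m^2

1892.48


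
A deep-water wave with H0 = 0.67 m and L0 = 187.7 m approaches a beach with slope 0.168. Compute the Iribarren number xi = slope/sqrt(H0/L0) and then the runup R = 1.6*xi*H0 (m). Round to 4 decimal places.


xi = slope / sqrt(H0/L0)
H0/L0 = 0.67/187.7 = 0.003570
sqrt(0.003570) = 0.059746
xi = 0.168 / 0.059746 = 2.811927
R = 1.6 * xi * H0 = 1.6 * 2.811927 * 0.67
R = 3.0144 m

3.0144


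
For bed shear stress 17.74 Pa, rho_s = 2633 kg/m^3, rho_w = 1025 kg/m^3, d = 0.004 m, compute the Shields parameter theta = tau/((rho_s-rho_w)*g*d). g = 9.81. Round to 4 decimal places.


theta = tau / ((rho_s - rho_w) * g * d)
rho_s - rho_w = 2633 - 1025 = 1608
Denominator = 1608 * 9.81 * 0.004 = 63.097920
theta = 17.74 / 63.097920
theta = 0.2812

0.2812


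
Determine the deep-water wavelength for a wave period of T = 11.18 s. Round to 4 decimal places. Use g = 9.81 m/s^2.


L0 = g * T^2 / (2 * pi)
L0 = 9.81 * 11.18^2 / (2 * pi)
L0 = 9.81 * 124.9924 / 6.28319
L0 = 1226.1754 / 6.28319
L0 = 195.1519 m

195.1519


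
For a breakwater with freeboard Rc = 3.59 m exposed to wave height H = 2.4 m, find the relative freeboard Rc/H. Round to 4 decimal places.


Relative freeboard = Rc / H
= 3.59 / 2.4
= 1.4958

1.4958


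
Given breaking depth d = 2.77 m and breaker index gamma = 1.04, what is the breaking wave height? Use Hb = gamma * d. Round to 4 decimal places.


Hb = gamma * d
Hb = 1.04 * 2.77
Hb = 2.8808 m

2.8808


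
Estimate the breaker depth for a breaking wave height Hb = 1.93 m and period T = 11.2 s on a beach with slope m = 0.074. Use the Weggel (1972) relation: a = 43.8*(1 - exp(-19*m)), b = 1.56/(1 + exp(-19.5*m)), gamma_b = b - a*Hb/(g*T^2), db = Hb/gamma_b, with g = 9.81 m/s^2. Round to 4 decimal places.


a = 43.8 * (1 - exp(-19 * m))
exp(-19 * 0.074) = exp(-1.4060) = 0.245122
a = 43.8 * (1 - 0.245122) = 33.063665
b = 1.56 / (1 + exp(-19.5 * m))
exp(-19.5 * 0.074) = exp(-1.4430) = 0.236218
b = 1.56 / (1 + 0.236218) = 1.261913
Hb / (g * T^2) = 1.93 / (9.81 * 11.2^2) = 1.93 / 1230.5664 = 0.00156838
gamma_b = b - a * Hb/(g*T^2) = 1.261913 - 33.063665 * 0.00156838 = 1.210057
db = Hb / gamma_b = 1.93 / 1.210057
db = 1.5950 m

1.5950


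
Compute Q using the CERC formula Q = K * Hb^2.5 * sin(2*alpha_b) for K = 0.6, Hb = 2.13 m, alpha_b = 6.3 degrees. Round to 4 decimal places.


Q = K * Hb^2.5 * sin(2 * alpha_b)
Hb^2.5 = 2.13^2.5 = 6.621388
sin(2 * 6.3) = sin(12.6) = 0.218143
Q = 0.6 * 6.621388 * 0.218143
Q = 0.8666 m^3/s

0.8666


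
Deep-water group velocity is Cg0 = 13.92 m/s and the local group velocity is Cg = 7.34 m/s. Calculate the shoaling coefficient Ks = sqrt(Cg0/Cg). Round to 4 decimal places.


Ks = sqrt(Cg0 / Cg)
Ks = sqrt(13.92 / 7.34)
Ks = sqrt(1.8965)
Ks = 1.3771

1.3771


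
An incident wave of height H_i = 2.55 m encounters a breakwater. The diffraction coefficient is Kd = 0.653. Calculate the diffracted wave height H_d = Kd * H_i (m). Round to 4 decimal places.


H_d = Kd * H_i
H_d = 0.653 * 2.55
H_d = 1.6652 m

1.6652


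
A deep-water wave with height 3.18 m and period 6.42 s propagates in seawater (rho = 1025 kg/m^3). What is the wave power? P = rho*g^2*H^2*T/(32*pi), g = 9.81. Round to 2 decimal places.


P = rho * g^2 * H^2 * T / (32 * pi)
P = 1025 * 9.81^2 * 3.18^2 * 6.42 / (32 * pi)
P = 1025 * 96.2361 * 10.1124 * 6.42 / 100.53096
P = 63701.74 W/m

63701.74


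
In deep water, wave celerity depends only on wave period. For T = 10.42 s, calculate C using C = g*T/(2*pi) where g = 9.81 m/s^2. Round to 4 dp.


We use the deep-water celerity formula:
C = g * T / (2 * pi)
C = 9.81 * 10.42 / (2 * 3.14159...)
C = 102.220200 / 6.283185
C = 16.2689 m/s

16.2689


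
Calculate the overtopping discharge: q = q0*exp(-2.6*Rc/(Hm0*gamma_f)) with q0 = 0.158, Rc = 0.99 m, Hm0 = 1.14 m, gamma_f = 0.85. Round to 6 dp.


q = q0 * exp(-2.6 * Rc / (Hm0 * gamma_f))
Exponent = -2.6 * 0.99 / (1.14 * 0.85)
= -2.6 * 0.99 / 0.9690
= -2.656347
exp(-2.656347) = 0.070204
q = 0.158 * 0.070204
q = 0.011092 m^3/s/m

0.011092


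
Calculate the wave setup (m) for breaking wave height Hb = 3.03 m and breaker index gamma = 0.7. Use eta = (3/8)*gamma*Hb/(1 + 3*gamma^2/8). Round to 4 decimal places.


eta = (3/8) * gamma * Hb / (1 + 3*gamma^2/8)
Numerator = (3/8) * 0.7 * 3.03 = 0.795375
Denominator = 1 + 3*0.7^2/8 = 1 + 0.183750 = 1.183750
eta = 0.795375 / 1.183750
eta = 0.6719 m

0.6719


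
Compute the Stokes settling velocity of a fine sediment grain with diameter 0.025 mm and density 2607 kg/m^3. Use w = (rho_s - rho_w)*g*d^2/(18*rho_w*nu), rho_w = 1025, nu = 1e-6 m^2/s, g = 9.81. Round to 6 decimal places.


w = (rho_s - rho_w) * g * d^2 / (18 * rho_w * nu)
d = 0.025 mm = 0.000025 m
rho_s - rho_w = 2607 - 1025 = 1582
Numerator = 1582 * 9.81 * (0.000025)^2 = 0.000009699638
Denominator = 18 * 1025 * 1e-6 = 0.018450
w = 0.000526 m/s

0.000526


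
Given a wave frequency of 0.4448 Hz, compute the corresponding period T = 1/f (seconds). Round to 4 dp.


T = 1 / f
T = 1 / 0.4448
T = 2.2482 s

2.2482


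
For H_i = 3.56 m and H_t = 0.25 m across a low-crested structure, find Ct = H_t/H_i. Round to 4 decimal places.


Ct = H_t / H_i
Ct = 0.25 / 3.56
Ct = 0.0702

0.0702


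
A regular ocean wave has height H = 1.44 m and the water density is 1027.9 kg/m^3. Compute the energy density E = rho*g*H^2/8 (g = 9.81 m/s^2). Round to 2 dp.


E = (1/8) * rho * g * H^2
E = (1/8) * 1027.9 * 9.81 * 1.44^2
E = 0.125 * 1027.9 * 9.81 * 2.0736
E = 2613.69 J/m^2

2613.69


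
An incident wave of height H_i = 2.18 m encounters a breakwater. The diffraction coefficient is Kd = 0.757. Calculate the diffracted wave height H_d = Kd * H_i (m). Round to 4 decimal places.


H_d = Kd * H_i
H_d = 0.757 * 2.18
H_d = 1.6503 m

1.6503


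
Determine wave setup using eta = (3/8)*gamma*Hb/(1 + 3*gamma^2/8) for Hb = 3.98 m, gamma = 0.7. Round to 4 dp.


eta = (3/8) * gamma * Hb / (1 + 3*gamma^2/8)
Numerator = (3/8) * 0.7 * 3.98 = 1.044750
Denominator = 1 + 3*0.7^2/8 = 1 + 0.183750 = 1.183750
eta = 1.044750 / 1.183750
eta = 0.8826 m

0.8826


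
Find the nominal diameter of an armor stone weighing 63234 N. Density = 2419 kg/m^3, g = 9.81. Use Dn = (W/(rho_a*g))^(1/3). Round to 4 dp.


V = W / (rho_a * g)
V = 63234 / (2419 * 9.81)
V = 63234 / 23730.39
V = 2.664684 m^3
Dn = V^(1/3) = 2.664684^(1/3)
Dn = 1.3864 m

1.3864


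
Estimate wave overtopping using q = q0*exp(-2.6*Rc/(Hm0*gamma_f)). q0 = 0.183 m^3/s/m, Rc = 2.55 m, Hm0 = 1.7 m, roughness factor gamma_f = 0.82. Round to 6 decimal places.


q = q0 * exp(-2.6 * Rc / (Hm0 * gamma_f))
Exponent = -2.6 * 2.55 / (1.7 * 0.82)
= -2.6 * 2.55 / 1.3940
= -4.756098
exp(-4.756098) = 0.008599
q = 0.183 * 0.008599
q = 0.001574 m^3/s/m

0.001574


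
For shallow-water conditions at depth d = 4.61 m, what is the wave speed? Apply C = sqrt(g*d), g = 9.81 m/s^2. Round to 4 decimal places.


Using the shallow-water approximation:
C = sqrt(g * d) = sqrt(9.81 * 4.61)
C = sqrt(45.2241)
C = 6.7249 m/s

6.7249


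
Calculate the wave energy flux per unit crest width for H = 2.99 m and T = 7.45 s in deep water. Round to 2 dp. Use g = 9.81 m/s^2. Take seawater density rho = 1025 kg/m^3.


P = rho * g^2 * H^2 * T / (32 * pi)
P = 1025 * 9.81^2 * 2.99^2 * 7.45 / (32 * pi)
P = 1025 * 96.2361 * 8.9401 * 7.45 / 100.53096
P = 65352.27 W/m

65352.27


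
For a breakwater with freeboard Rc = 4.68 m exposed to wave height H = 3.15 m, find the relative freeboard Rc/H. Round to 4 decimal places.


Relative freeboard = Rc / H
= 4.68 / 3.15
= 1.4857

1.4857


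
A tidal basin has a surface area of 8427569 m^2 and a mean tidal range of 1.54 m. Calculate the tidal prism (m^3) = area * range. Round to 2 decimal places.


Tidal prism = Area * Tidal range
P = 8427569 * 1.54
P = 12978456.26 m^3

12978456.26


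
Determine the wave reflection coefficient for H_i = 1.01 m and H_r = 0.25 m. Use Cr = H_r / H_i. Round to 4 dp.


Cr = H_r / H_i
Cr = 0.25 / 1.01
Cr = 0.2475

0.2475


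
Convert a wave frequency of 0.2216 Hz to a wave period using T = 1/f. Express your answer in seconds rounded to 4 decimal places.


T = 1 / f
T = 1 / 0.2216
T = 4.5126 s

4.5126


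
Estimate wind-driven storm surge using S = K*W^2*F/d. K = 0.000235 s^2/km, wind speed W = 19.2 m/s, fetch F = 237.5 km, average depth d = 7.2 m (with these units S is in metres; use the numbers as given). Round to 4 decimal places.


S = K * W^2 * F / d
W^2 = 19.2^2 = 368.64
S = 0.000235 * 368.64 * 237.5 / 7.2
Numerator = 0.000235 * 368.64 * 237.5 = 20.574720
S = 20.574720 / 7.2 = 2.8576 m

2.8576


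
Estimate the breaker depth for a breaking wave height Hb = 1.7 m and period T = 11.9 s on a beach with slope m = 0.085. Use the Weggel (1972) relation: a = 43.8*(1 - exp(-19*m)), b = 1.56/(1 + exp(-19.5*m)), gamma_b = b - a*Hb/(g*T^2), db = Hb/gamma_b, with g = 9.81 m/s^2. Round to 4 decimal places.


a = 43.8 * (1 - exp(-19 * m))
exp(-19 * 0.085) = exp(-1.6150) = 0.198891
a = 43.8 * (1 - 0.198891) = 35.088589
b = 1.56 / (1 + exp(-19.5 * m))
exp(-19.5 * 0.085) = exp(-1.6575) = 0.190615
b = 1.56 / (1 + 0.190615) = 1.310247
Hb / (g * T^2) = 1.7 / (9.81 * 11.9^2) = 1.7 / 1389.1941 = 0.00122373
gamma_b = b - a * Hb/(g*T^2) = 1.310247 - 35.088589 * 0.00122373 = 1.267308
db = Hb / gamma_b = 1.7 / 1.267308
db = 1.3414 m

1.3414


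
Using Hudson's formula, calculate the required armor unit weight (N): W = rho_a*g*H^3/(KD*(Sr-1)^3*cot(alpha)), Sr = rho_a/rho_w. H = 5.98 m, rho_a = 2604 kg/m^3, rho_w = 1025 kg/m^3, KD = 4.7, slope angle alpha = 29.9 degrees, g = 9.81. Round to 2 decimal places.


Sr = rho_a / rho_w = 2604 / 1025 = 2.540488
(Sr - 1) = 1.540488
(Sr - 1)^3 = 3.655736
cot(29.9) = 1 / tan(29.9) = 1 / 0.575026 = 1.739053
Numerator = 2604 * 9.81 * 5.98^3 = 5462777.8430
Denominator = 4.7 * 3.655736 * 1.739053 = 29.880341
W = 5462777.8430 / 29.880341
W = 182821.81 N

182821.81


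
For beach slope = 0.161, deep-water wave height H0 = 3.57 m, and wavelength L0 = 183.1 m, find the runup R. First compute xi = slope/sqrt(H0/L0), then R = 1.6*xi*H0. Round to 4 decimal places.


xi = slope / sqrt(H0/L0)
H0/L0 = 3.57/183.1 = 0.019498
sqrt(0.019498) = 0.139634
xi = 0.161 / 0.139634 = 1.153018
R = 1.6 * xi * H0 = 1.6 * 1.153018 * 3.57
R = 6.5860 m

6.5860


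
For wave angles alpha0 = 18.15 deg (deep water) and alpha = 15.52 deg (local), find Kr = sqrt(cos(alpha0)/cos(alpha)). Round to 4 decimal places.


Kr = sqrt(cos(alpha0) / cos(alpha))
cos(18.15) = 0.950244
cos(15.52) = 0.963537
Kr = sqrt(0.950244 / 0.963537)
Kr = sqrt(0.986204)
Kr = 0.9931

0.9931


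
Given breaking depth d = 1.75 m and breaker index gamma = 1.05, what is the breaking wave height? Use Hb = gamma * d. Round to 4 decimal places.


Hb = gamma * d
Hb = 1.05 * 1.75
Hb = 1.8375 m

1.8375


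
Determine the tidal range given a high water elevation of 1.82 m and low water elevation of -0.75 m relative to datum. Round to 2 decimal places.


Tidal range = High water - Low water
Tidal range = 1.82 - (-0.75)
Tidal range = 2.57 m

2.57


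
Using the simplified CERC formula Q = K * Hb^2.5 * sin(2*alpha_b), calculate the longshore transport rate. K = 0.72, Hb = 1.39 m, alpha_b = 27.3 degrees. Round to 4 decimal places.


Q = K * Hb^2.5 * sin(2 * alpha_b)
Hb^2.5 = 1.39^2.5 = 2.277912
sin(2 * 27.3) = sin(54.6) = 0.815128
Q = 0.72 * 2.277912 * 0.815128
Q = 1.3369 m^3/s

1.3369


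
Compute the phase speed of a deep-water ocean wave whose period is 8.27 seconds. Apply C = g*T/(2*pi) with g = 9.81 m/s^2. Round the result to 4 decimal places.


We use the deep-water celerity formula:
C = g * T / (2 * pi)
C = 9.81 * 8.27 / (2 * 3.14159...)
C = 81.128700 / 6.283185
C = 12.9120 m/s

12.9120


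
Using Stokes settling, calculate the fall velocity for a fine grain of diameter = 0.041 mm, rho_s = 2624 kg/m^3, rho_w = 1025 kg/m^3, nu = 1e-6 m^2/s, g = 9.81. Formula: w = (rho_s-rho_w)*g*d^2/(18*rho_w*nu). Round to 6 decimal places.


w = (rho_s - rho_w) * g * d^2 / (18 * rho_w * nu)
d = 0.041 mm = 0.000041 m
rho_s - rho_w = 2624 - 1025 = 1599
Numerator = 1599 * 9.81 * (0.000041)^2 = 0.000026368485
Denominator = 18 * 1025 * 1e-6 = 0.018450
w = 0.001429 m/s

0.001429


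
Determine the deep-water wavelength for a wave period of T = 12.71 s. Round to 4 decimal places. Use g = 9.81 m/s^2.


L0 = g * T^2 / (2 * pi)
L0 = 9.81 * 12.71^2 / (2 * pi)
L0 = 9.81 * 161.5441 / 6.28319
L0 = 1584.7476 / 6.28319
L0 = 252.2204 m

252.2204


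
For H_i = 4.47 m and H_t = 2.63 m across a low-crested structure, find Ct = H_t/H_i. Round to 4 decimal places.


Ct = H_t / H_i
Ct = 2.63 / 4.47
Ct = 0.5884

0.5884


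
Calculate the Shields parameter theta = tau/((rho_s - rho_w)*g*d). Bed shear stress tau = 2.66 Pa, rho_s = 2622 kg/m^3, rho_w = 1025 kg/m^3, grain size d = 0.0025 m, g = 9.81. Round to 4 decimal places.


theta = tau / ((rho_s - rho_w) * g * d)
rho_s - rho_w = 2622 - 1025 = 1597
Denominator = 1597 * 9.81 * 0.0025 = 39.166425
theta = 2.66 / 39.166425
theta = 0.0679

0.0679


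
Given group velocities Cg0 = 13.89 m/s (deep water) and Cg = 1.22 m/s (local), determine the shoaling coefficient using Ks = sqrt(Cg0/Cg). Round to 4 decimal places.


Ks = sqrt(Cg0 / Cg)
Ks = sqrt(13.89 / 1.22)
Ks = sqrt(11.3852)
Ks = 3.3742

3.3742


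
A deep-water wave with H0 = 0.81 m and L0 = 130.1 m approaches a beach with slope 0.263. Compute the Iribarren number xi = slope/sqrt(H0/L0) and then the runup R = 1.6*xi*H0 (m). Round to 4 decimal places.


xi = slope / sqrt(H0/L0)
H0/L0 = 0.81/130.1 = 0.006226
sqrt(0.006226) = 0.078905
xi = 0.263 / 0.078905 = 3.333127
R = 1.6 * xi * H0 = 1.6 * 3.333127 * 0.81
R = 4.3197 m

4.3197


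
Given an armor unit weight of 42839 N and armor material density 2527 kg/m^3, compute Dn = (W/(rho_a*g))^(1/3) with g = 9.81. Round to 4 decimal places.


V = W / (rho_a * g)
V = 42839 / (2527 * 9.81)
V = 42839 / 24789.87
V = 1.728085 m^3
Dn = V^(1/3) = 1.728085^(1/3)
Dn = 1.2000 m

1.2000


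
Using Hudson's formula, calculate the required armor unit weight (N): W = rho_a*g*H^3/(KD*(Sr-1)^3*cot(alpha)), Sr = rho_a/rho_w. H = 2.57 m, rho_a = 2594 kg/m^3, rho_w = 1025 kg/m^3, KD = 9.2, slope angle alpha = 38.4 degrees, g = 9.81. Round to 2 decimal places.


Sr = rho_a / rho_w = 2594 / 1025 = 2.530732
(Sr - 1) = 1.530732
(Sr - 1)^3 = 3.586718
cot(38.4) = 1 / tan(38.4) = 1 / 0.792590 = 1.261686
Numerator = 2594 * 9.81 * 2.57^3 = 431954.8445
Denominator = 9.2 * 3.586718 * 1.261686 = 41.632870
W = 431954.8445 / 41.632870
W = 10375.33 N

10375.33


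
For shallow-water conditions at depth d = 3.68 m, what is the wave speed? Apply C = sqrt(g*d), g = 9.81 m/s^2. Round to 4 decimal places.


Using the shallow-water approximation:
C = sqrt(g * d) = sqrt(9.81 * 3.68)
C = sqrt(36.1008)
C = 6.0084 m/s

6.0084


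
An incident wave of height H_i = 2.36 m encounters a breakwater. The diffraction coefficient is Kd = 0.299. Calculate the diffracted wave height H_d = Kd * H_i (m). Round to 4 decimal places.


H_d = Kd * H_i
H_d = 0.299 * 2.36
H_d = 0.7056 m

0.7056


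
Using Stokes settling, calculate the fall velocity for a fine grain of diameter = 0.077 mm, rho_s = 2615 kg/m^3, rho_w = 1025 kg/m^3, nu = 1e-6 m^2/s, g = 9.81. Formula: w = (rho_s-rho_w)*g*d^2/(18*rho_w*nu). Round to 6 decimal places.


w = (rho_s - rho_w) * g * d^2 / (18 * rho_w * nu)
d = 0.077 mm = 0.000077 m
rho_s - rho_w = 2615 - 1025 = 1590
Numerator = 1590 * 9.81 * (0.000077)^2 = 0.000092479949
Denominator = 18 * 1025 * 1e-6 = 0.018450
w = 0.005012 m/s

0.005012


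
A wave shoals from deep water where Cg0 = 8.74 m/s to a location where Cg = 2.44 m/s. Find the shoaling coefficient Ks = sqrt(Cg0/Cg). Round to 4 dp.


Ks = sqrt(Cg0 / Cg)
Ks = sqrt(8.74 / 2.44)
Ks = sqrt(3.5820)
Ks = 1.8926

1.8926


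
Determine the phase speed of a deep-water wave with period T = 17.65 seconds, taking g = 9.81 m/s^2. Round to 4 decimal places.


We use the deep-water celerity formula:
C = g * T / (2 * pi)
C = 9.81 * 17.65 / (2 * 3.14159...)
C = 173.146500 / 6.283185
C = 27.5571 m/s

27.5571


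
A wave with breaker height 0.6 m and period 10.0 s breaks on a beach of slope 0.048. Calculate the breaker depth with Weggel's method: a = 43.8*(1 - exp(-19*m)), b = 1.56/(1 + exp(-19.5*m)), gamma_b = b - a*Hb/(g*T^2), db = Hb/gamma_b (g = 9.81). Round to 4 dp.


a = 43.8 * (1 - exp(-19 * m))
exp(-19 * 0.048) = exp(-0.9120) = 0.401720
a = 43.8 * (1 - 0.401720) = 26.204665
b = 1.56 / (1 + exp(-19.5 * m))
exp(-19.5 * 0.048) = exp(-0.9360) = 0.392193
b = 1.56 / (1 + 0.392193) = 1.120534
Hb / (g * T^2) = 0.6 / (9.81 * 10.0^2) = 0.6 / 981.0000 = 0.00061162
gamma_b = b - a * Hb/(g*T^2) = 1.120534 - 26.204665 * 0.00061162 = 1.104507
db = Hb / gamma_b = 0.6 / 1.104507
db = 0.5432 m

0.5432


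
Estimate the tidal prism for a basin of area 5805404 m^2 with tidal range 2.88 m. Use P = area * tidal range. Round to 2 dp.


Tidal prism = Area * Tidal range
P = 5805404 * 2.88
P = 16719563.52 m^3

16719563.52


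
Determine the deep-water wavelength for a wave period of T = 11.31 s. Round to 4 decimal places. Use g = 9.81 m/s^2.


L0 = g * T^2 / (2 * pi)
L0 = 9.81 * 11.31^2 / (2 * pi)
L0 = 9.81 * 127.9161 / 6.28319
L0 = 1254.8569 / 6.28319
L0 = 199.7167 m

199.7167


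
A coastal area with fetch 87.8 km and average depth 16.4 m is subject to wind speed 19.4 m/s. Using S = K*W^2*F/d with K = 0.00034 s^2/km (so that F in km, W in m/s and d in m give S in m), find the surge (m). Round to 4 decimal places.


S = K * W^2 * F / d
W^2 = 19.4^2 = 376.36
S = 0.00034 * 376.36 * 87.8 / 16.4
Numerator = 0.00034 * 376.36 * 87.8 = 11.235099
S = 11.235099 / 16.4 = 0.6851 m

0.6851


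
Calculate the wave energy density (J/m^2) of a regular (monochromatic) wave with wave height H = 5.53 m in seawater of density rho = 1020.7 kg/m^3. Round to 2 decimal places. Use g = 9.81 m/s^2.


E = (1/8) * rho * g * H^2
E = (1/8) * 1020.7 * 9.81 * 5.53^2
E = 0.125 * 1020.7 * 9.81 * 30.5809
E = 38276.08 J/m^2

38276.08


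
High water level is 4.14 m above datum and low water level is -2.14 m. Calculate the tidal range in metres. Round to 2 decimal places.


Tidal range = High water - Low water
Tidal range = 4.14 - (-2.14)
Tidal range = 6.28 m

6.28


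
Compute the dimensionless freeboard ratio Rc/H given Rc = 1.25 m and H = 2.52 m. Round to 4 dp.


Relative freeboard = Rc / H
= 1.25 / 2.52
= 0.4960

0.4960


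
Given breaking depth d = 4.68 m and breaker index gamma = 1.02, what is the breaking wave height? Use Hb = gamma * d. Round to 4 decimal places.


Hb = gamma * d
Hb = 1.02 * 4.68
Hb = 4.7736 m

4.7736


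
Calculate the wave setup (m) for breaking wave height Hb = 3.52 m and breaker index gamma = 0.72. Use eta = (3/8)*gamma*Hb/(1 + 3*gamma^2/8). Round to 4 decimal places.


eta = (3/8) * gamma * Hb / (1 + 3*gamma^2/8)
Numerator = (3/8) * 0.72 * 3.52 = 0.950400
Denominator = 1 + 3*0.72^2/8 = 1 + 0.194400 = 1.194400
eta = 0.950400 / 1.194400
eta = 0.7957 m

0.7957


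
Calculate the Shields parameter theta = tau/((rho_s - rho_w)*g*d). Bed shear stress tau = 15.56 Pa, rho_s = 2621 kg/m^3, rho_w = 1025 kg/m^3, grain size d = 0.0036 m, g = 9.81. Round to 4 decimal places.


theta = tau / ((rho_s - rho_w) * g * d)
rho_s - rho_w = 2621 - 1025 = 1596
Denominator = 1596 * 9.81 * 0.0036 = 56.364336
theta = 15.56 / 56.364336
theta = 0.2761

0.2761


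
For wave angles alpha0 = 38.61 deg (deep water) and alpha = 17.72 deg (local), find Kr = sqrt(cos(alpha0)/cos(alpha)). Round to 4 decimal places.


Kr = sqrt(cos(alpha0) / cos(alpha))
cos(38.61) = 0.781412
cos(17.72) = 0.952555
Kr = sqrt(0.781412 / 0.952555)
Kr = sqrt(0.820332)
Kr = 0.9057

0.9057


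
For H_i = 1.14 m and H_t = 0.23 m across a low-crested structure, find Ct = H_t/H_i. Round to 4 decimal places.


Ct = H_t / H_i
Ct = 0.23 / 1.14
Ct = 0.2018

0.2018


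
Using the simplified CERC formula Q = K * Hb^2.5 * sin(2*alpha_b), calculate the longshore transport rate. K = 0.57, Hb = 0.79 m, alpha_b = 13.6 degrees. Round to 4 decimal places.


Q = K * Hb^2.5 * sin(2 * alpha_b)
Hb^2.5 = 0.79^2.5 = 0.554712
sin(2 * 13.6) = sin(27.2) = 0.457098
Q = 0.57 * 0.554712 * 0.457098
Q = 0.1445 m^3/s

0.1445


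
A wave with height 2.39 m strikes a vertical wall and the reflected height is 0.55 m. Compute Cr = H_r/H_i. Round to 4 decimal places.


Cr = H_r / H_i
Cr = 0.55 / 2.39
Cr = 0.2301

0.2301


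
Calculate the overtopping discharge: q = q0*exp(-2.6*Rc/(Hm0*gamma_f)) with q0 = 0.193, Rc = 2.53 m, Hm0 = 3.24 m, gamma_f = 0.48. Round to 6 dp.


q = q0 * exp(-2.6 * Rc / (Hm0 * gamma_f))
Exponent = -2.6 * 2.53 / (3.24 * 0.48)
= -2.6 * 2.53 / 1.5552
= -4.229681
exp(-4.229681) = 0.014557
q = 0.193 * 0.014557
q = 0.002810 m^3/s/m

0.002810


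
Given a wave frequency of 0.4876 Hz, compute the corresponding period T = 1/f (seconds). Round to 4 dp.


T = 1 / f
T = 1 / 0.4876
T = 2.0509 s

2.0509


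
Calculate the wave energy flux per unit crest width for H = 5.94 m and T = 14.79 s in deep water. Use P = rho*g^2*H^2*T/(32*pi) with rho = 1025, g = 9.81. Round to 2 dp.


P = rho * g^2 * H^2 * T / (32 * pi)
P = 1025 * 9.81^2 * 5.94^2 * 14.79 / (32 * pi)
P = 1025 * 96.2361 * 35.2836 * 14.79 / 100.53096
P = 512039.06 W/m

512039.06


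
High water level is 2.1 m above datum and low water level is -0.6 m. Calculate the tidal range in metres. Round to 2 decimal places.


Tidal range = High water - Low water
Tidal range = 2.1 - (-0.6)
Tidal range = 2.70 m

2.70


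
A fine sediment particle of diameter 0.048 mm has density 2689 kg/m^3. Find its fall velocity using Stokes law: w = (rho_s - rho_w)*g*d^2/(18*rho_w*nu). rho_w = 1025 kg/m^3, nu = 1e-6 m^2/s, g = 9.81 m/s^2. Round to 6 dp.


w = (rho_s - rho_w) * g * d^2 / (18 * rho_w * nu)
d = 0.048 mm = 0.000048 m
rho_s - rho_w = 2689 - 1025 = 1664
Numerator = 1664 * 9.81 * (0.000048)^2 = 0.000037610127
Denominator = 18 * 1025 * 1e-6 = 0.018450
w = 0.002038 m/s

0.002038


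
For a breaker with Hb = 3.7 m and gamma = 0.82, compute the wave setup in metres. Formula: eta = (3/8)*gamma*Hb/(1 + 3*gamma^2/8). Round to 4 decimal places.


eta = (3/8) * gamma * Hb / (1 + 3*gamma^2/8)
Numerator = (3/8) * 0.82 * 3.7 = 1.137750
Denominator = 1 + 3*0.82^2/8 = 1 + 0.252150 = 1.252150
eta = 1.137750 / 1.252150
eta = 0.9086 m

0.9086


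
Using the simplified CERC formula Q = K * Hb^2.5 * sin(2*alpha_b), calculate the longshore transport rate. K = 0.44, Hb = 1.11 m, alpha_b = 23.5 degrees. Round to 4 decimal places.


Q = K * Hb^2.5 * sin(2 * alpha_b)
Hb^2.5 = 1.11^2.5 = 1.298098
sin(2 * 23.5) = sin(47.0) = 0.731354
Q = 0.44 * 1.298098 * 0.731354
Q = 0.4177 m^3/s

0.4177


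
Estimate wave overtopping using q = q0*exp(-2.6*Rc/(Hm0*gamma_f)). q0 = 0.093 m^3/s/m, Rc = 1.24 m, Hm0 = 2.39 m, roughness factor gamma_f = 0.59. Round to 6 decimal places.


q = q0 * exp(-2.6 * Rc / (Hm0 * gamma_f))
Exponent = -2.6 * 1.24 / (2.39 * 0.59)
= -2.6 * 1.24 / 1.4101
= -2.286363
exp(-2.286363) = 0.101635
q = 0.093 * 0.101635
q = 0.009452 m^3/s/m

0.009452


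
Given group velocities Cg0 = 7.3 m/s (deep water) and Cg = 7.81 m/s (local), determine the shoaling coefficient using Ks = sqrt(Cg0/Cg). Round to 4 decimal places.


Ks = sqrt(Cg0 / Cg)
Ks = sqrt(7.3 / 7.81)
Ks = sqrt(0.9347)
Ks = 0.9668

0.9668


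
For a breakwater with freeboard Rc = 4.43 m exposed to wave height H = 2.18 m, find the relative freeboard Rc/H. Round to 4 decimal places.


Relative freeboard = Rc / H
= 4.43 / 2.18
= 2.0321

2.0321


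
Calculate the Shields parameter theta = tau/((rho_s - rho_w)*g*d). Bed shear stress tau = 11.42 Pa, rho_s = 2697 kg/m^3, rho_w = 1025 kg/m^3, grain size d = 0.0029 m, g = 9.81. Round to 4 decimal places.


theta = tau / ((rho_s - rho_w) * g * d)
rho_s - rho_w = 2697 - 1025 = 1672
Denominator = 1672 * 9.81 * 0.0029 = 47.566728
theta = 11.42 / 47.566728
theta = 0.2401

0.2401


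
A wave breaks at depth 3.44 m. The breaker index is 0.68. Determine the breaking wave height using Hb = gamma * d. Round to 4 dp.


Hb = gamma * d
Hb = 0.68 * 3.44
Hb = 2.3392 m

2.3392


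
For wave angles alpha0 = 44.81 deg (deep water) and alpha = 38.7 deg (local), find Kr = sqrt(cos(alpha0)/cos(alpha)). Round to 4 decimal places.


Kr = sqrt(cos(alpha0) / cos(alpha))
cos(44.81) = 0.709448
cos(38.7) = 0.780430
Kr = sqrt(0.709448 / 0.780430)
Kr = sqrt(0.909047)
Kr = 0.9534

0.9534


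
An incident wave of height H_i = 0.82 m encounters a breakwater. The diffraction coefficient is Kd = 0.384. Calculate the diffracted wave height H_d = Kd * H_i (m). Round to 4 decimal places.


H_d = Kd * H_i
H_d = 0.384 * 0.82
H_d = 0.3149 m

0.3149


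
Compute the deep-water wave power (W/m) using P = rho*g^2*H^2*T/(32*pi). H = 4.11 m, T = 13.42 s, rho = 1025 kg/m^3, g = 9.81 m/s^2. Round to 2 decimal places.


P = rho * g^2 * H^2 * T / (32 * pi)
P = 1025 * 9.81^2 * 4.11^2 * 13.42 / (32 * pi)
P = 1025 * 96.2361 * 16.8921 * 13.42 / 100.53096
P = 222432.47 W/m

222432.47


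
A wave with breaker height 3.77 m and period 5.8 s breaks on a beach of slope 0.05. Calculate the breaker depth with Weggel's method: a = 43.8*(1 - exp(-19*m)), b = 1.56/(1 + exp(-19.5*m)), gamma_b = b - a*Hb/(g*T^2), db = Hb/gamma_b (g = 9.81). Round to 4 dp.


a = 43.8 * (1 - exp(-19 * m))
exp(-19 * 0.05) = exp(-0.9500) = 0.386741
a = 43.8 * (1 - 0.386741) = 26.860743
b = 1.56 / (1 + exp(-19.5 * m))
exp(-19.5 * 0.05) = exp(-0.9750) = 0.377192
b = 1.56 / (1 + 0.377192) = 1.132739
Hb / (g * T^2) = 3.77 / (9.81 * 5.8^2) = 3.77 / 330.0084 = 0.01142395
gamma_b = b - a * Hb/(g*T^2) = 1.132739 - 26.860743 * 0.01142395 = 0.825884
db = Hb / gamma_b = 3.77 / 0.825884
db = 4.5648 m

4.5648


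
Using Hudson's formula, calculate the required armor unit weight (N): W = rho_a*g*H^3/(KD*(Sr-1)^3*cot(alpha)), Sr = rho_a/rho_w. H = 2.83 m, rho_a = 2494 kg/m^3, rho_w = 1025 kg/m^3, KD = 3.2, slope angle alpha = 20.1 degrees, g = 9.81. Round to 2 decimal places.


Sr = rho_a / rho_w = 2494 / 1025 = 2.433171
(Sr - 1) = 1.433171
(Sr - 1)^3 = 2.943702
cot(20.1) = 1 / tan(20.1) = 1 / 0.365948 = 2.732628
Numerator = 2494 * 9.81 * 2.83^3 = 554529.6383
Denominator = 3.2 * 2.943702 * 2.732628 = 25.740937
W = 554529.6383 / 25.740937
W = 21542.71 N

21542.71


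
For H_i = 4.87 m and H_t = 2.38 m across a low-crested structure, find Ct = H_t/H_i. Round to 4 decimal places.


Ct = H_t / H_i
Ct = 2.38 / 4.87
Ct = 0.4887

0.4887


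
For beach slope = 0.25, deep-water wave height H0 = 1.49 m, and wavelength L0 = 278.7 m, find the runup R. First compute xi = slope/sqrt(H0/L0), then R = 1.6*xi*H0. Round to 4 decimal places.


xi = slope / sqrt(H0/L0)
H0/L0 = 1.49/278.7 = 0.005346
sqrt(0.005346) = 0.073118
xi = 0.25 / 0.073118 = 3.419128
R = 1.6 * xi * H0 = 1.6 * 3.419128 * 1.49
R = 8.1512 m

8.1512


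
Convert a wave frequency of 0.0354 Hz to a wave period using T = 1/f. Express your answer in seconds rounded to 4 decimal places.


T = 1 / f
T = 1 / 0.0354
T = 28.2486 s

28.2486


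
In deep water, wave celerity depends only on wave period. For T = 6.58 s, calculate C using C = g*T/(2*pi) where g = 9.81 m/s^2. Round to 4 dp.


We use the deep-water celerity formula:
C = g * T / (2 * pi)
C = 9.81 * 6.58 / (2 * 3.14159...)
C = 64.549800 / 6.283185
C = 10.2734 m/s

10.2734


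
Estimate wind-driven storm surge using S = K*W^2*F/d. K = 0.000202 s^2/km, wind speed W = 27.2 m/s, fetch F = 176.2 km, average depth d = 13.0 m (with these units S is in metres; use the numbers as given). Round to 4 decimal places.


S = K * W^2 * F / d
W^2 = 27.2^2 = 739.84
S = 0.000202 * 739.84 * 176.2 / 13.0
Numerator = 0.000202 * 739.84 * 176.2 = 26.332681
S = 26.332681 / 13.0 = 2.0256 m

2.0256


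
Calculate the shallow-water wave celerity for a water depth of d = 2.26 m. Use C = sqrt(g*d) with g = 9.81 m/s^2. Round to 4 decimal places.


Using the shallow-water approximation:
C = sqrt(g * d) = sqrt(9.81 * 2.26)
C = sqrt(22.1706)
C = 4.7086 m/s

4.7086


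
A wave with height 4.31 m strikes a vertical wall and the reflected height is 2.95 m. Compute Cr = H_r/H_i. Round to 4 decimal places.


Cr = H_r / H_i
Cr = 2.95 / 4.31
Cr = 0.6845

0.6845


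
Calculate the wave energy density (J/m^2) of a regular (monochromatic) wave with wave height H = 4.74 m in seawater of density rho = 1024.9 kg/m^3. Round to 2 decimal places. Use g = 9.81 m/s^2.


E = (1/8) * rho * g * H^2
E = (1/8) * 1024.9 * 9.81 * 4.74^2
E = 0.125 * 1024.9 * 9.81 * 22.4676
E = 28236.91 J/m^2

28236.91


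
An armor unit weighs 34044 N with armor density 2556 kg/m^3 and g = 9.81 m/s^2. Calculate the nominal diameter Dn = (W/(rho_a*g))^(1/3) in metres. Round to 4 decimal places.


V = W / (rho_a * g)
V = 34044 / (2556 * 9.81)
V = 34044 / 25074.36
V = 1.357722 m^3
Dn = V^(1/3) = 1.357722^(1/3)
Dn = 1.1073 m

1.1073
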